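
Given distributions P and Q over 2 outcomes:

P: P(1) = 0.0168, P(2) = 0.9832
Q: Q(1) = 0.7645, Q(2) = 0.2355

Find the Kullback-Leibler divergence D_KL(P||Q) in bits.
1.9346 bits

D_KL(P||Q) = Σ P(x) log₂(P(x)/Q(x))

Computing term by term:
  P(1)·log₂(P(1)/Q(1)) = 0.0168·log₂(0.0168/0.7645) = -0.09253
  P(2)·log₂(P(2)/Q(2)) = 0.9832·log₂(0.9832/0.2355) = 2.02712

D_KL(P||Q) = -0.09253 + 2.02712 = 1.93459 ≈ 1.9346 bits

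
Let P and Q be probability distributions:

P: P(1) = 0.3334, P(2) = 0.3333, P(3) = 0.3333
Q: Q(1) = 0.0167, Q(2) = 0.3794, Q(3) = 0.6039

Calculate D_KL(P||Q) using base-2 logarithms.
1.0920 bits

D_KL(P||Q) = Σ P(x) log₂(P(x)/Q(x))

Computing term by term:
  P(1)·log₂(P(1)/Q(1)) = 0.3334·log₂(0.3334/0.0167) = 1.44007
  P(2)·log₂(P(2)/Q(2)) = 0.3333·log₂(0.3333/0.3794) = -0.06229
  P(3)·log₂(P(3)/Q(3)) = 0.3333·log₂(0.3333/0.6039) = -0.28580

D_KL(P||Q) = 1.44007 - 0.06229 - 0.28580 = 1.09198 ≈ 1.0920 bits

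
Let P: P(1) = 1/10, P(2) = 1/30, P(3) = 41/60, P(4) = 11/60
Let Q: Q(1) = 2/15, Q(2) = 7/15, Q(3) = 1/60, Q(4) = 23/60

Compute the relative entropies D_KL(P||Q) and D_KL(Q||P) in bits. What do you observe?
D_KL(P||Q) = 3.2975 bits, D_KL(Q||P) = 2.1507 bits. The two directions give different values (D_KL(P||Q) exceeds D_KL(Q||P) by 1.1468 bits): KL divergence is asymmetric.

D_KL(P||Q) = Σ P(x) log₂(P(x)/Q(x))

Computing term by term:
  P(1)·log₂(P(1)/Q(1)) = (1/10)·log₂((1/10)/(2/15)) = -0.04150
  P(2)·log₂(P(2)/Q(2)) = (1/30)·log₂((1/30)/(7/15)) = -0.12691
  P(3)·log₂(P(3)/Q(3)) = (41/60)·log₂((41/60)/(1/60)) = 3.66099
  P(4)·log₂(P(4)/Q(4)) = (11/60)·log₂((11/60)/(23/60)) = -0.19509

D_KL(P||Q) = -0.04150 - 0.12691 + 3.66099 - 0.19509 = 3.29749 ≈ 3.2975 bits

D_KL(Q||P) = Σ Q(x) log₂(Q(x)/P(x))

Computing term by term:
  Q(1)·log₂(Q(1)/P(1)) = (2/15)·log₂((2/15)/(1/10)) = 0.05534
  Q(2)·log₂(Q(2)/P(2)) = (7/15)·log₂((7/15)/(1/30)) = 1.77677
  Q(3)·log₂(Q(3)/P(3)) = (1/60)·log₂((1/60)/(41/60)) = -0.08929
  Q(4)·log₂(Q(4)/P(4)) = (23/60)·log₂((23/60)/(11/60)) = 0.40792

D_KL(Q||P) = 0.05534 + 1.77677 - 0.08929 + 0.40792 = 2.15074 ≈ 2.1507 bits

These are NOT equal (difference: 1.1468 bits). KL divergence is asymmetric: D_KL(P||Q) ≠ D_KL(Q||P) in general.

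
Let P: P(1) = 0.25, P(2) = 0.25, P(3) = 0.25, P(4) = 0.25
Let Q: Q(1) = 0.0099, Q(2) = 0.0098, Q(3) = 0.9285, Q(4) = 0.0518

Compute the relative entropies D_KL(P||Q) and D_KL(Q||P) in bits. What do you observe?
D_KL(P||Q) = 2.4273 bits, D_KL(Q||P) = 1.5481 bits. The two directions give different values (D_KL(P||Q) exceeds D_KL(Q||P) by 0.8792 bits): KL divergence is asymmetric.

D_KL(P||Q) = Σ P(x) log₂(P(x)/Q(x))

Computing term by term:
  P(1)·log₂(P(1)/Q(1)) = 0.25·log₂(0.25/0.0099) = 1.16459
  P(2)·log₂(P(2)/Q(2)) = 0.25·log₂(0.25/0.0098) = 1.16825
  P(3)·log₂(P(3)/Q(3)) = 0.25·log₂(0.25/0.9285) = -0.47324
  P(4)·log₂(P(4)/Q(4)) = 0.25·log₂(0.25/0.0518) = 0.56773

D_KL(P||Q) = 1.16459 + 1.16825 - 0.47324 + 0.56773 = 2.42733 ≈ 2.4273 bits

D_KL(Q||P) = Σ Q(x) log₂(Q(x)/P(x))

Computing term by term:
  Q(1)·log₂(Q(1)/P(1)) = 0.0099·log₂(0.0099/0.25) = -0.04612
  Q(2)·log₂(Q(2)/P(2)) = 0.0098·log₂(0.0098/0.25) = -0.04580
  Q(3)·log₂(Q(3)/P(3)) = 0.9285·log₂(0.9285/0.25) = 1.75763
  Q(4)·log₂(Q(4)/P(4)) = 0.0518·log₂(0.0518/0.25) = -0.11763

D_KL(Q||P) = -0.04612 - 0.04580 + 1.75763 - 0.11763 = 1.54808 ≈ 1.5481 bits

These are NOT equal (difference: 0.8792 bits). KL divergence is asymmetric: D_KL(P||Q) ≠ D_KL(Q||P) in general.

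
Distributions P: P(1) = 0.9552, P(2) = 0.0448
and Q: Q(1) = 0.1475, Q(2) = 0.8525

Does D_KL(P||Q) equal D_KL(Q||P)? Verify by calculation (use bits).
D_KL(P||Q) = 2.3839 bits, D_KL(Q||P) = 3.2257 bits. No — D_KL(P||Q) ≠ D_KL(Q||P) for this pair.

D_KL(P||Q) = Σ P(x) log₂(P(x)/Q(x))

Computing term by term:
  P(1)·log₂(P(1)/Q(1)) = 0.9552·log₂(0.9552/0.1475) = 2.57435
  P(2)·log₂(P(2)/Q(2)) = 0.0448·log₂(0.0448/0.8525) = -0.19041

D_KL(P||Q) = 2.57435 - 0.19041 = 2.38394 ≈ 2.3839 bits

D_KL(Q||P) = Σ Q(x) log₂(Q(x)/P(x))

Computing term by term:
  Q(1)·log₂(Q(1)/P(1)) = 0.1475·log₂(0.1475/0.9552) = -0.39753
  Q(2)·log₂(Q(2)/P(2)) = 0.8525·log₂(0.8525/0.0448) = 3.62324

D_KL(Q||P) = -0.39753 + 3.62324 = 3.22571 ≈ 3.2257 bits

These are NOT equal (difference: 0.8418 bits). KL divergence is asymmetric: D_KL(P||Q) ≠ D_KL(Q||P) in general.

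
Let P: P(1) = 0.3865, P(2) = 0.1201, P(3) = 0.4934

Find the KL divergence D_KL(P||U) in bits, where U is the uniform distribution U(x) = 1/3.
0.1848 bits

U(i) = 1/3 for all i

D_KL(P||U) = Σ P(x) log₂(P(x) / (1/3))
           = Σ P(x) log₂(P(x)) + log₂(3)
           = log₂(3) - H(P)

H(P) = -Σ P(x) log₂(P(x)):
  -P(1)·log₂(P(1)) = -(0.3865)·log₂(0.3865) = 0.53007
  -P(2)·log₂(P(2)) = -(0.1201)·log₂(0.1201) = 0.36723
  -P(3)·log₂(P(3)) = -(0.4934)·log₂(0.4934) = 0.50286
H(P) = 0.53007 + 0.36723 + 0.50286 = 1.40016 bits

log₂(3) = 1.58496 bits

D_KL(P||U) = 1.58496 - 1.40016 = 0.18480 ≈ 0.1848 bits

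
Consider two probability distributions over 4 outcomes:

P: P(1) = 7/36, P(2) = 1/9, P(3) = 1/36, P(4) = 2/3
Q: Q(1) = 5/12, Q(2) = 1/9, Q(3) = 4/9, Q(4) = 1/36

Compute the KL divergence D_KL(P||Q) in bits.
2.7317 bits

D_KL(P||Q) = Σ P(x) log₂(P(x)/Q(x))

Computing term by term:
  P(1)·log₂(P(1)/Q(1)) = (7/36)·log₂((7/36)/(5/12)) = -0.21380
  P(2)·log₂(P(2)/Q(2)) = (1/9)·log₂((1/9)/(1/9)) = 0.00000
  P(3)·log₂(P(3)/Q(3)) = (1/36)·log₂((1/36)/(4/9)) = -0.11111
  P(4)·log₂(P(4)/Q(4)) = (2/3)·log₂((2/3)/(1/36)) = 3.05664

D_KL(P||Q) = -0.21380 + 0.00000 - 0.11111 + 3.05664 = 2.73173 ≈ 2.7317 bits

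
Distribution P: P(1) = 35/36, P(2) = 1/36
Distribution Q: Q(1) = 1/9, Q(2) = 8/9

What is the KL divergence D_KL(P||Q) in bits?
2.9035 bits

D_KL(P||Q) = Σ P(x) log₂(P(x)/Q(x))

Computing term by term:
  P(1)·log₂(P(1)/Q(1)) = (35/36)·log₂((35/36)/(1/9)) = 3.04236
  P(2)·log₂(P(2)/Q(2)) = (1/36)·log₂((1/36)/(8/9)) = -0.13889

D_KL(P||Q) = 3.04236 - 0.13889 = 2.90347 ≈ 2.9035 bits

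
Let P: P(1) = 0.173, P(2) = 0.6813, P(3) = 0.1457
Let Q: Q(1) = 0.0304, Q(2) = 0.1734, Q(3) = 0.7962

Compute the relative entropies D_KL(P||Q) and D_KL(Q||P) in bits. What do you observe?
D_KL(P||Q) = 1.4220 bits, D_KL(Q||P) = 1.5322 bits. The two directions give different values (D_KL(Q||P) exceeds D_KL(P||Q) by 0.1102 bits): KL divergence is asymmetric.

D_KL(P||Q) = Σ P(x) log₂(P(x)/Q(x))

Computing term by term:
  P(1)·log₂(P(1)/Q(1)) = 0.173·log₂(0.173/0.0304) = 0.43399
  P(2)·log₂(P(2)/Q(2)) = 0.6813·log₂(0.6813/0.1734) = 1.34501
  P(3)·log₂(P(3)/Q(3)) = 0.1457·log₂(0.1457/0.7962) = -0.35698

D_KL(P||Q) = 0.43399 + 1.34501 - 0.35698 = 1.42202 ≈ 1.4220 bits

D_KL(Q||P) = Σ Q(x) log₂(Q(x)/P(x))

Computing term by term:
  Q(1)·log₂(Q(1)/P(1)) = 0.0304·log₂(0.0304/0.173) = -0.07626
  Q(2)·log₂(Q(2)/P(2)) = 0.1734·log₂(0.1734/0.6813) = -0.34232
  Q(3)·log₂(Q(3)/P(3)) = 0.7962·log₂(0.7962/0.1457) = 1.95079

D_KL(Q||P) = -0.07626 - 0.34232 + 1.95079 = 1.53221 ≈ 1.5322 bits

These are NOT equal (difference: 0.1102 bits). KL divergence is asymmetric: D_KL(P||Q) ≠ D_KL(Q||P) in general.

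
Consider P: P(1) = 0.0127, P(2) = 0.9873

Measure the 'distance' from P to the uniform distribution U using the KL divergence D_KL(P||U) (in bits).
0.9018 bits

U(i) = 1/2 for all i

D_KL(P||U) = Σ P(x) log₂(P(x) / (1/2))
           = Σ P(x) log₂(P(x)) + log₂(2)
           = log₂(2) - H(P)

H(P) = -Σ P(x) log₂(P(x)):
  -P(1)·log₂(P(1)) = -(0.0127)·log₂(0.0127) = 0.08000
  -P(2)·log₂(P(2)) = -(0.9873)·log₂(0.9873) = 0.01821
H(P) = 0.08000 + 0.01821 = 0.09821 bits

log₂(2) = 1.00000 bits

D_KL(P||U) = 1.00000 - 0.09821 = 0.90179 ≈ 0.9018 bits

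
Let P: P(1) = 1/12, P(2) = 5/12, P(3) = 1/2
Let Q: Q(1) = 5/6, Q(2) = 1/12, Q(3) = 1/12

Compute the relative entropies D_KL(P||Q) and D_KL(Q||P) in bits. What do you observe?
D_KL(P||Q) = 1.9831 bits, D_KL(Q||P) = 2.3594 bits. The two directions give different values (D_KL(Q||P) exceeds D_KL(P||Q) by 0.3763 bits): KL divergence is asymmetric.

D_KL(P||Q) = Σ P(x) log₂(P(x)/Q(x))

Computing term by term:
  P(1)·log₂(P(1)/Q(1)) = (1/12)·log₂((1/12)/(5/6)) = -0.27683
  P(2)·log₂(P(2)/Q(2)) = (5/12)·log₂((5/12)/(1/12)) = 0.96747
  P(3)·log₂(P(3)/Q(3)) = (1/2)·log₂((1/2)/(1/12)) = 1.29248

D_KL(P||Q) = -0.27683 + 0.96747 + 1.29248 = 1.98312 ≈ 1.9831 bits

D_KL(Q||P) = Σ Q(x) log₂(Q(x)/P(x))

Computing term by term:
  Q(1)·log₂(Q(1)/P(1)) = (5/6)·log₂((5/6)/(1/12)) = 2.76827
  Q(2)·log₂(Q(2)/P(2)) = (1/12)·log₂((1/12)/(5/12)) = -0.19349
  Q(3)·log₂(Q(3)/P(3)) = (1/12)·log₂((1/12)/(1/2)) = -0.21541

D_KL(Q||P) = 2.76827 - 0.19349 - 0.21541 = 2.35937 ≈ 2.3594 bits

These are NOT equal (difference: 0.3763 bits). KL divergence is asymmetric: D_KL(P||Q) ≠ D_KL(Q||P) in general.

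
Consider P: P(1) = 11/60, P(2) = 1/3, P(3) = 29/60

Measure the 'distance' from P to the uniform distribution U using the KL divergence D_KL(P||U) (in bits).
0.1010 bits

U(i) = 1/3 for all i

D_KL(P||U) = Σ P(x) log₂(P(x) / (1/3))
           = Σ P(x) log₂(P(x)) + log₂(3)
           = log₂(3) - H(P)

H(P) = -Σ P(x) log₂(P(x)):
  -P(1)·log₂(P(1)) = -(11/60)·log₂(11/60) = 0.44870
  -P(2)·log₂(P(2)) = -(1/3)·log₂(1/3) = 0.52832
  -P(3)·log₂(P(3)) = -(29/60)·log₂(29/60) = 0.50697
H(P) = 0.44870 + 0.52832 + 0.50697 = 1.48399 bits

log₂(3) = 1.58496 bits

D_KL(P||U) = 1.58496 - 1.48399 = 0.10097 ≈ 0.1010 bits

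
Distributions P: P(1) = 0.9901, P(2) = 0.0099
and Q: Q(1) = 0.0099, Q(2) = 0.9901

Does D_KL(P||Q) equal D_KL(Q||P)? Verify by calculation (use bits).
D_KL(P||Q) = 6.5125 bits, D_KL(Q||P) = 6.5125 bits. Yes — for this pair D_KL(P||Q) = D_KL(Q||P).

D_KL(P||Q) = Σ P(x) log₂(P(x)/Q(x))

Computing term by term:
  P(1)·log₂(P(1)/Q(1)) = 0.9901·log₂(0.9901/0.0099) = 6.57823
  P(2)·log₂(P(2)/Q(2)) = 0.0099·log₂(0.0099/0.9901) = -0.06578

D_KL(P||Q) = 6.57823 - 0.06578 = 6.51245 ≈ 6.5125 bits

D_KL(Q||P) = Σ Q(x) log₂(Q(x)/P(x))

Computing term by term:
  Q(1)·log₂(Q(1)/P(1)) = 0.0099·log₂(0.0099/0.9901) = -0.06578
  Q(2)·log₂(Q(2)/P(2)) = 0.9901·log₂(0.9901/0.0099) = 6.57823

D_KL(Q||P) = -0.06578 + 6.57823 = 6.51245 ≈ 6.5125 bits

These ARE equal here. Q is P with outcomes relabeled (Q(1) = P(2), Q(2) = P(1)) by a relabeling that is its own inverse, so the two sums contain exactly the same terms in a different order. This is a special case — KL divergence is not symmetric in general: D_KL(P||Q) ≠ D_KL(Q||P) for most P, Q.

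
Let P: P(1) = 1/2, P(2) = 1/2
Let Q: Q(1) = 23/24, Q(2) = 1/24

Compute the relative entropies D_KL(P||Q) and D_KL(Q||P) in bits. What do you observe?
D_KL(P||Q) = 1.3232 bits, D_KL(Q||P) = 0.7501 bits. The two directions give different values (D_KL(P||Q) exceeds D_KL(Q||P) by 0.5731 bits): KL divergence is asymmetric.

D_KL(P||Q) = Σ P(x) log₂(P(x)/Q(x))

Computing term by term:
  P(1)·log₂(P(1)/Q(1)) = (1/2)·log₂((1/2)/(23/24)) = -0.46930
  P(2)·log₂(P(2)/Q(2)) = (1/2)·log₂((1/2)/(1/24)) = 1.79248

D_KL(P||Q) = -0.46930 + 1.79248 = 1.32318 ≈ 1.3232 bits

D_KL(Q||P) = Σ Q(x) log₂(Q(x)/P(x))

Computing term by term:
  Q(1)·log₂(Q(1)/P(1)) = (23/24)·log₂((23/24)/(1/2)) = 0.89949
  Q(2)·log₂(Q(2)/P(2)) = (1/24)·log₂((1/24)/(1/2)) = -0.14937

D_KL(Q||P) = 0.89949 - 0.14937 = 0.75012 ≈ 0.7501 bits

These are NOT equal (difference: 0.5731 bits). KL divergence is asymmetric: D_KL(P||Q) ≠ D_KL(Q||P) in general.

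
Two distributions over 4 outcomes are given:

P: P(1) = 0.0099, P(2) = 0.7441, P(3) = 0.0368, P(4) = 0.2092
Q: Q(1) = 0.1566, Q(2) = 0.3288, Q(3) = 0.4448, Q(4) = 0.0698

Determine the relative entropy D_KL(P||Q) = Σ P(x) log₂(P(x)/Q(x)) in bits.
1.0363 bits

D_KL(P||Q) = Σ P(x) log₂(P(x)/Q(x))

Computing term by term:
  P(1)·log₂(P(1)/Q(1)) = 0.0099·log₂(0.0099/0.1566) = -0.03944
  P(2)·log₂(P(2)/Q(2)) = 0.7441·log₂(0.7441/0.3288) = 0.87676
  P(3)·log₂(P(3)/Q(3)) = 0.0368·log₂(0.0368/0.4448) = -0.13231
  P(4)·log₂(P(4)/Q(4)) = 0.2092·log₂(0.2092/0.0698) = 0.33129

D_KL(P||Q) = -0.03944 + 0.87676 - 0.13231 + 0.33129 = 1.03630 ≈ 1.0363 bits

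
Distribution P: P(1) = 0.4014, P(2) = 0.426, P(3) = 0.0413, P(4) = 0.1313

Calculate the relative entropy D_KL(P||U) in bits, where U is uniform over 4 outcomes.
0.3725 bits

U(i) = 1/4 for all i

D_KL(P||U) = Σ P(x) log₂(P(x) / (1/4))
           = Σ P(x) log₂(P(x)) + log₂(4)
           = log₂(4) - H(P)

H(P) = -Σ P(x) log₂(P(x)):
  -P(1)·log₂(P(1)) = -(0.4014)·log₂(0.4014) = 0.52860
  -P(2)·log₂(P(2)) = -(0.426)·log₂(0.426) = 0.52444
  -P(3)·log₂(P(3)) = -(0.0413)·log₂(0.0413) = 0.18989
  -P(4)·log₂(P(4)) = -(0.1313)·log₂(0.1313) = 0.38459
H(P) = 0.52860 + 0.52444 + 0.18989 + 0.38459 = 1.62752 bits

log₂(4) = 2.00000 bits

D_KL(P||U) = 2.00000 - 1.62752 = 0.37248 ≈ 0.3725 bits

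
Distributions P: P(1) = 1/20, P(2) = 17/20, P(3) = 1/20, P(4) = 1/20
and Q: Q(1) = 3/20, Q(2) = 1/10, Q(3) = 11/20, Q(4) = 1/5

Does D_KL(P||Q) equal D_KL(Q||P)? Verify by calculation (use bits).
D_KL(P||Q) = 2.2721 bits, D_KL(Q||P) = 2.2317 bits. No — D_KL(P||Q) ≠ D_KL(Q||P) for this pair.

D_KL(P||Q) = Σ P(x) log₂(P(x)/Q(x))

Computing term by term:
  P(1)·log₂(P(1)/Q(1)) = (1/20)·log₂((1/20)/(3/20)) = -0.07925
  P(2)·log₂(P(2)/Q(2)) = (17/20)·log₂((17/20)/(1/10)) = 2.62434
  P(3)·log₂(P(3)/Q(3)) = (1/20)·log₂((1/20)/(11/20)) = -0.17297
  P(4)·log₂(P(4)/Q(4)) = (1/20)·log₂((1/20)/(1/5)) = -0.10000

D_KL(P||Q) = -0.07925 + 2.62434 - 0.17297 - 0.10000 = 2.27212 ≈ 2.2721 bits

D_KL(Q||P) = Σ Q(x) log₂(Q(x)/P(x))

Computing term by term:
  Q(1)·log₂(Q(1)/P(1)) = (3/20)·log₂((3/20)/(1/20)) = 0.23774
  Q(2)·log₂(Q(2)/P(2)) = (1/10)·log₂((1/10)/(17/20)) = -0.30875
  Q(3)·log₂(Q(3)/P(3)) = (11/20)·log₂((11/20)/(1/20)) = 1.90269
  Q(4)·log₂(Q(4)/P(4)) = (1/5)·log₂((1/5)/(1/20)) = 0.40000

D_KL(Q||P) = 0.23774 - 0.30875 + 1.90269 + 0.40000 = 2.23168 ≈ 2.2317 bits

These are NOT equal (difference: 0.0404 bits). KL divergence is asymmetric: D_KL(P||Q) ≠ D_KL(Q||P) in general.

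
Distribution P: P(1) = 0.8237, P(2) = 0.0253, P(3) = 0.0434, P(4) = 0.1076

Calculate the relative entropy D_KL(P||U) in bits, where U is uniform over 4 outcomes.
1.0928 bits

U(i) = 1/4 for all i

D_KL(P||U) = Σ P(x) log₂(P(x) / (1/4))
           = Σ P(x) log₂(P(x)) + log₂(4)
           = log₂(4) - H(P)

H(P) = -Σ P(x) log₂(P(x)):
  -P(1)·log₂(P(1)) = -(0.8237)·log₂(0.8237) = 0.23048
  -P(2)·log₂(P(2)) = -(0.0253)·log₂(0.0253) = 0.13421
  -P(3)·log₂(P(3)) = -(0.0434)·log₂(0.0434) = 0.19644
  -P(4)·log₂(P(4)) = -(0.1076)·log₂(0.1076) = 0.34607
H(P) = 0.23048 + 0.13421 + 0.19644 + 0.34607 = 0.90720 bits

log₂(4) = 2.00000 bits

D_KL(P||U) = 2.00000 - 0.90720 = 1.09280 ≈ 1.0928 bits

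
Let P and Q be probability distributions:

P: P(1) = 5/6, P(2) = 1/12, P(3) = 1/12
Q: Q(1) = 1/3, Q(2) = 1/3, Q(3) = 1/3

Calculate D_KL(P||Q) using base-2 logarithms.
0.7683 bits

D_KL(P||Q) = Σ P(x) log₂(P(x)/Q(x))

Computing term by term:
  P(1)·log₂(P(1)/Q(1)) = (5/6)·log₂((5/6)/(1/3)) = 1.10161
  P(2)·log₂(P(2)/Q(2)) = (1/12)·log₂((1/12)/(1/3)) = -0.16667
  P(3)·log₂(P(3)/Q(3)) = (1/12)·log₂((1/12)/(1/3)) = -0.16667

D_KL(P||Q) = 1.10161 - 0.16667 - 0.16667 = 0.76827 ≈ 0.7683 bits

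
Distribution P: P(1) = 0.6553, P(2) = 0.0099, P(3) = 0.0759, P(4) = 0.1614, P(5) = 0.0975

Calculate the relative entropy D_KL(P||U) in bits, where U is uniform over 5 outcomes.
0.8220 bits

U(i) = 1/5 for all i

D_KL(P||U) = Σ P(x) log₂(P(x) / (1/5))
           = Σ P(x) log₂(P(x)) + log₂(5)
           = log₂(5) - H(P)

H(P) = -Σ P(x) log₂(P(x)):
  -P(1)·log₂(P(1)) = -(0.6553)·log₂(0.6553) = 0.39958
  -P(2)·log₂(P(2)) = -(0.0099)·log₂(0.0099) = 0.06592
  -P(3)·log₂(P(3)) = -(0.0759)·log₂(0.0759) = 0.28233
  -P(4)·log₂(P(4)) = -(0.1614)·log₂(0.1614) = 0.42469
  -P(5)·log₂(P(5)) = -(0.0975)·log₂(0.0975) = 0.32745
H(P) = 0.39958 + 0.06592 + 0.28233 + 0.42469 + 0.32745 = 1.49997 bits

log₂(5) = 2.32193 bits

D_KL(P||U) = 2.32193 - 1.49997 = 0.82196 ≈ 0.8220 bits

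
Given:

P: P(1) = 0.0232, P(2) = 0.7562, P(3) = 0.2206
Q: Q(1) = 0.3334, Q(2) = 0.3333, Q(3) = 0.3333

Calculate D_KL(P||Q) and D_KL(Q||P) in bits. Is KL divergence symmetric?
D_KL(P||Q) = 0.6732 bits, D_KL(Q||P) = 1.0864 bits. No, KL divergence is not symmetric.

D_KL(P||Q) = Σ P(x) log₂(P(x)/Q(x))

Computing term by term:
  P(1)·log₂(P(1)/Q(1)) = 0.0232·log₂(0.0232/0.3334) = -0.08921
  P(2)·log₂(P(2)/Q(2)) = 0.7562·log₂(0.7562/0.3333) = 0.89379
  P(3)·log₂(P(3)/Q(3)) = 0.2206·log₂(0.2206/0.3333) = -0.13134

D_KL(P||Q) = -0.08921 + 0.89379 - 0.13134 = 0.67324 ≈ 0.6732 bits

D_KL(Q||P) = Σ Q(x) log₂(Q(x)/P(x))

Computing term by term:
  Q(1)·log₂(Q(1)/P(1)) = 0.3334·log₂(0.3334/0.0232) = 1.28194
  Q(2)·log₂(Q(2)/P(2)) = 0.3333·log₂(0.3333/0.7562) = -0.39394
  Q(3)·log₂(Q(3)/P(3)) = 0.3333·log₂(0.3333/0.2206) = 0.19844

D_KL(Q||P) = 1.28194 - 0.39394 + 0.19844 = 1.08644 ≈ 1.0864 bits

These are NOT equal (difference: 0.4132 bits). KL divergence is asymmetric: D_KL(P||Q) ≠ D_KL(Q||P) in general.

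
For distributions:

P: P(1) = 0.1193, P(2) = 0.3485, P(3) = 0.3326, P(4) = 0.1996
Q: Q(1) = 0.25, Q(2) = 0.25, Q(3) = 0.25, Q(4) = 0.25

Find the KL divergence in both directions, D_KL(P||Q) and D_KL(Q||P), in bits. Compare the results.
D_KL(P||Q) = 0.1118 bits, D_KL(Q||P) = 0.1253 bits. D_KL(Q||P) is larger than D_KL(P||Q) by 0.0135 bits; the two directions differ.

D_KL(P||Q) = Σ P(x) log₂(P(x)/Q(x))

Computing term by term:
  P(1)·log₂(P(1)/Q(1)) = 0.1193·log₂(0.1193/0.25) = -0.12733
  P(2)·log₂(P(2)/Q(2)) = 0.3485·log₂(0.3485/0.25) = 0.16701
  P(3)·log₂(P(3)/Q(3)) = 0.3326·log₂(0.3326/0.25) = 0.13698
  P(4)·log₂(P(4)/Q(4)) = 0.1996·log₂(0.1996/0.25) = -0.06483

D_KL(P||Q) = -0.12733 + 0.16701 + 0.13698 - 0.06483 = 0.11183 ≈ 0.1118 bits

D_KL(Q||P) = Σ Q(x) log₂(Q(x)/P(x))

Computing term by term:
  Q(1)·log₂(Q(1)/P(1)) = 0.25·log₂(0.25/0.1193) = 0.26683
  Q(2)·log₂(Q(2)/P(2)) = 0.25·log₂(0.25/0.3485) = -0.11981
  Q(3)·log₂(Q(3)/P(3)) = 0.25·log₂(0.25/0.3326) = -0.10297
  Q(4)·log₂(Q(4)/P(4)) = 0.25·log₂(0.25/0.1996) = 0.08120

D_KL(Q||P) = 0.26683 - 0.11981 - 0.10297 + 0.08120 = 0.12525 ≈ 0.1253 bits

These are NOT equal (difference: 0.0135 bits). KL divergence is asymmetric: D_KL(P||Q) ≠ D_KL(Q||P) in general.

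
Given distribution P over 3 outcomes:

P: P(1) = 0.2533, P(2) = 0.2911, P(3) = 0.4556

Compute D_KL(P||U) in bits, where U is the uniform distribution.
0.0482 bits

U(i) = 1/3 for all i

D_KL(P||U) = Σ P(x) log₂(P(x) / (1/3))
           = Σ P(x) log₂(P(x)) + log₂(3)
           = log₂(3) - H(P)

H(P) = -Σ P(x) log₂(P(x)):
  -P(1)·log₂(P(1)) = -(0.2533)·log₂(0.2533) = 0.50181
  -P(2)·log₂(P(2)) = -(0.2911)·log₂(0.2911) = 0.51828
  -P(3)·log₂(P(3)) = -(0.4556)·log₂(0.4556) = 0.51672
H(P) = 0.50181 + 0.51828 + 0.51672 = 1.53681 bits

log₂(3) = 1.58496 bits

D_KL(P||U) = 1.58496 - 1.53681 = 0.04815 ≈ 0.0482 bits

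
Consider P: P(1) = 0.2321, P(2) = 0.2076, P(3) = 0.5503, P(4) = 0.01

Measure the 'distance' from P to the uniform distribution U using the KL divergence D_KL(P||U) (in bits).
0.4994 bits

U(i) = 1/4 for all i

D_KL(P||U) = Σ P(x) log₂(P(x) / (1/4))
           = Σ P(x) log₂(P(x)) + log₂(4)
           = log₂(4) - H(P)

H(P) = -Σ P(x) log₂(P(x)):
  -P(1)·log₂(P(1)) = -(0.2321)·log₂(0.2321) = 0.48908
  -P(2)·log₂(P(2)) = -(0.2076)·log₂(0.2076) = 0.47086
  -P(3)·log₂(P(3)) = -(0.5503)·log₂(0.5503) = 0.47420
  -P(4)·log₂(P(4)) = -(0.01)·log₂(0.01) = 0.06644
H(P) = 0.48908 + 0.47086 + 0.47420 + 0.06644 = 1.50058 bits

log₂(4) = 2.00000 bits

D_KL(P||U) = 2.00000 - 1.50058 = 0.49942 ≈ 0.4994 bits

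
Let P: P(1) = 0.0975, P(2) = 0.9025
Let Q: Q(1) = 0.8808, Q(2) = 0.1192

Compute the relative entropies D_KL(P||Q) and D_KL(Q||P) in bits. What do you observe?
D_KL(P||Q) = 2.3262 bits, D_KL(Q||P) = 2.4487 bits. The two directions give different values (D_KL(Q||P) exceeds D_KL(P||Q) by 0.1225 bits): KL divergence is asymmetric.

D_KL(P||Q) = Σ P(x) log₂(P(x)/Q(x))

Computing term by term:
  P(1)·log₂(P(1)/Q(1)) = 0.0975·log₂(0.0975/0.8808) = -0.30960
  P(2)·log₂(P(2)/Q(2)) = 0.9025·log₂(0.9025/0.1192) = 2.63579

D_KL(P||Q) = -0.30960 + 2.63579 = 2.32619 ≈ 2.3262 bits

D_KL(Q||P) = Σ Q(x) log₂(Q(x)/P(x))

Computing term by term:
  Q(1)·log₂(Q(1)/P(1)) = 0.8808·log₂(0.8808/0.0975) = 2.79684
  Q(2)·log₂(Q(2)/P(2)) = 0.1192·log₂(0.1192/0.9025) = -0.34813

D_KL(Q||P) = 2.79684 - 0.34813 = 2.44871 ≈ 2.4487 bits

These are NOT equal (difference: 0.1225 bits). KL divergence is asymmetric: D_KL(P||Q) ≠ D_KL(Q||P) in general.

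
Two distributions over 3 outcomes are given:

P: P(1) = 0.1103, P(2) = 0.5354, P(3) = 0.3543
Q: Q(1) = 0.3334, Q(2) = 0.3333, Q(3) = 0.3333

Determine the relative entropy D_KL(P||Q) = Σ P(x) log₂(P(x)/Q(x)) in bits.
0.2213 bits

D_KL(P||Q) = Σ P(x) log₂(P(x)/Q(x))

Computing term by term:
  P(1)·log₂(P(1)/Q(1)) = 0.1103·log₂(0.1103/0.3334) = -0.17602
  P(2)·log₂(P(2)/Q(2)) = 0.5354·log₂(0.5354/0.3333) = 0.36610
  P(3)·log₂(P(3)/Q(3)) = 0.3543·log₂(0.3543/0.3333) = 0.03123

D_KL(P||Q) = -0.17602 + 0.36610 + 0.03123 = 0.22131 ≈ 0.2213 bits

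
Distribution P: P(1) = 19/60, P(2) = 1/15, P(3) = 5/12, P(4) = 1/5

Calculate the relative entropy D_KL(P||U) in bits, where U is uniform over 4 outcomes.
0.2236 bits

U(i) = 1/4 for all i

D_KL(P||U) = Σ P(x) log₂(P(x) / (1/4))
           = Σ P(x) log₂(P(x)) + log₂(4)
           = log₂(4) - H(P)

H(P) = -Σ P(x) log₂(P(x)):
  -P(1)·log₂(P(1)) = -(19/60)·log₂(19/60) = 0.52534
  -P(2)·log₂(P(2)) = -(1/15)·log₂(1/15) = 0.26046
  -P(3)·log₂(P(3)) = -(5/12)·log₂(5/12) = 0.52626
  -P(4)·log₂(P(4)) = -(1/5)·log₂(1/5) = 0.46439
H(P) = 0.52534 + 0.26046 + 0.52626 + 0.46439 = 1.77645 bits

log₂(4) = 2.00000 bits

D_KL(P||U) = 2.00000 - 1.77645 = 0.22355 ≈ 0.2236 bits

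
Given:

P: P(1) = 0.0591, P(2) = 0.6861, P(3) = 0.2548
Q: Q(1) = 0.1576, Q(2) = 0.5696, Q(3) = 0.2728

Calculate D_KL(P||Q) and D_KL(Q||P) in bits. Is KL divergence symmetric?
D_KL(P||Q) = 0.0755 bits, D_KL(Q||P) = 0.0970 bits. No, KL divergence is not symmetric.

D_KL(P||Q) = Σ P(x) log₂(P(x)/Q(x))

Computing term by term:
  P(1)·log₂(P(1)/Q(1)) = 0.0591·log₂(0.0591/0.1576) = -0.08363
  P(2)·log₂(P(2)/Q(2)) = 0.6861·log₂(0.6861/0.5696) = 0.18420
  P(3)·log₂(P(3)/Q(3)) = 0.2548·log₂(0.2548/0.2728) = -0.02509

D_KL(P||Q) = -0.08363 + 0.18420 - 0.02509 = 0.07548 ≈ 0.0755 bits

D_KL(Q||P) = Σ Q(x) log₂(Q(x)/P(x))

Computing term by term:
  Q(1)·log₂(Q(1)/P(1)) = 0.1576·log₂(0.1576/0.0591) = 0.22301
  Q(2)·log₂(Q(2)/P(2)) = 0.5696·log₂(0.5696/0.6861) = -0.15292
  Q(3)·log₂(Q(3)/P(3)) = 0.2728·log₂(0.2728/0.2548) = 0.02686

D_KL(Q||P) = 0.22301 - 0.15292 + 0.02686 = 0.09695 ≈ 0.0970 bits

These are NOT equal (difference: 0.0215 bits). KL divergence is asymmetric: D_KL(P||Q) ≠ D_KL(Q||P) in general.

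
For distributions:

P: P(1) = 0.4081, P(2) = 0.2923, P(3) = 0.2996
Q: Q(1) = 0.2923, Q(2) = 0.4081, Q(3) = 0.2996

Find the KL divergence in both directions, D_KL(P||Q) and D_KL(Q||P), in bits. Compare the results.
D_KL(P||Q) = 0.0558 bits, D_KL(Q||P) = 0.0558 bits. The two directions give exactly the same value for this pair.

D_KL(P||Q) = Σ P(x) log₂(P(x)/Q(x))

Computing term by term:
  P(1)·log₂(P(1)/Q(1)) = 0.4081·log₂(0.4081/0.2923) = 0.19649
  P(2)·log₂(P(2)/Q(2)) = 0.2923·log₂(0.2923/0.4081) = -0.14073
  P(3)·log₂(P(3)/Q(3)) = 0.2996·log₂(0.2996/0.2996) = 0.00000

D_KL(P||Q) = 0.19649 - 0.14073 + 0.00000 = 0.05576 ≈ 0.0558 bits

D_KL(Q||P) = Σ Q(x) log₂(Q(x)/P(x))

Computing term by term:
  Q(1)·log₂(Q(1)/P(1)) = 0.2923·log₂(0.2923/0.4081) = -0.14073
  Q(2)·log₂(Q(2)/P(2)) = 0.4081·log₂(0.4081/0.2923) = 0.19649
  Q(3)·log₂(Q(3)/P(3)) = 0.2996·log₂(0.2996/0.2996) = 0.00000

D_KL(Q||P) = -0.14073 + 0.19649 + 0.00000 = 0.05576 ≈ 0.0558 bits

These ARE equal here. Q is P with outcomes relabeled (Q(1) = P(2), Q(2) = P(1)) by a relabeling that is its own inverse, so the two sums contain exactly the same terms in a different order. This is a special case — KL divergence is not symmetric in general: D_KL(P||Q) ≠ D_KL(Q||P) for most P, Q.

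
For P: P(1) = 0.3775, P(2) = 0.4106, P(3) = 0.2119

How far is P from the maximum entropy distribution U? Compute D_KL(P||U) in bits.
0.0528 bits

U(i) = 1/3 for all i

D_KL(P||U) = Σ P(x) log₂(P(x) / (1/3))
           = Σ P(x) log₂(P(x)) + log₂(3)
           = log₂(3) - H(P)

H(P) = -Σ P(x) log₂(P(x)):
  -P(1)·log₂(P(1)) = -(0.3775)·log₂(0.3775) = 0.53056
  -P(2)·log₂(P(2)) = -(0.4106)·log₂(0.4106) = 0.52729
  -P(3)·log₂(P(3)) = -(0.2119)·log₂(0.2119) = 0.47435
H(P) = 0.53056 + 0.52729 + 0.47435 = 1.53220 bits

log₂(3) = 1.58496 bits

D_KL(P||U) = 1.58496 - 1.53220 = 0.05276 ≈ 0.0528 bits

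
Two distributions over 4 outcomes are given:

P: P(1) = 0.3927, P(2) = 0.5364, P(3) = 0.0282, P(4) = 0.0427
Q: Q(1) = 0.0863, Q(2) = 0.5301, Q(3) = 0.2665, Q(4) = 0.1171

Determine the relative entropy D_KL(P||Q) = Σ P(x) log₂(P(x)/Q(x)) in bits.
0.7141 bits

D_KL(P||Q) = Σ P(x) log₂(P(x)/Q(x))

Computing term by term:
  P(1)·log₂(P(1)/Q(1)) = 0.3927·log₂(0.3927/0.0863) = 0.85844
  P(2)·log₂(P(2)/Q(2)) = 0.5364·log₂(0.5364/0.5301) = 0.00914
  P(3)·log₂(P(3)/Q(3)) = 0.0282·log₂(0.0282/0.2665) = -0.09138
  P(4)·log₂(P(4)/Q(4)) = 0.0427·log₂(0.0427/0.1171) = -0.06215

D_KL(P||Q) = 0.85844 + 0.00914 - 0.09138 - 0.06215 = 0.71405 ≈ 0.7141 bits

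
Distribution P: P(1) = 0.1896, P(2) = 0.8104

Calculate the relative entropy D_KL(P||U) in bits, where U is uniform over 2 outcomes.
0.2994 bits

U(i) = 1/2 for all i

D_KL(P||U) = Σ P(x) log₂(P(x) / (1/2))
           = Σ P(x) log₂(P(x)) + log₂(2)
           = log₂(2) - H(P)

H(P) = -Σ P(x) log₂(P(x)):
  -P(1)·log₂(P(1)) = -(0.1896)·log₂(0.1896) = 0.45484
  -P(2)·log₂(P(2)) = -(0.8104)·log₂(0.8104) = 0.24579
H(P) = 0.45484 + 0.24579 = 0.70063 bits

log₂(2) = 1.00000 bits

D_KL(P||U) = 1.00000 - 0.70063 = 0.29937 ≈ 0.2994 bits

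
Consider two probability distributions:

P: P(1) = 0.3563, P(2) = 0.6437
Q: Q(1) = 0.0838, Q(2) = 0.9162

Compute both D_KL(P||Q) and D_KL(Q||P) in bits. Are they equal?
D_KL(P||Q) = 0.4162 bits, D_KL(Q||P) = 0.2916 bits. No, they are not equal.

D_KL(P||Q) = Σ P(x) log₂(P(x)/Q(x))

Computing term by term:
  P(1)·log₂(P(1)/Q(1)) = 0.3563·log₂(0.3563/0.0838) = 0.74398
  P(2)·log₂(P(2)/Q(2)) = 0.6437·log₂(0.6437/0.9162) = -0.32782

D_KL(P||Q) = 0.74398 - 0.32782 = 0.41616 ≈ 0.4162 bits

D_KL(Q||P) = Σ Q(x) log₂(Q(x)/P(x))

Computing term by term:
  Q(1)·log₂(Q(1)/P(1)) = 0.0838·log₂(0.0838/0.3563) = -0.17498
  Q(2)·log₂(Q(2)/P(2)) = 0.9162·log₂(0.9162/0.6437) = 0.46660

D_KL(Q||P) = -0.17498 + 0.46660 = 0.29162 ≈ 0.2916 bits

These are NOT equal (difference: 0.1246 bits). KL divergence is asymmetric: D_KL(P||Q) ≠ D_KL(Q||P) in general.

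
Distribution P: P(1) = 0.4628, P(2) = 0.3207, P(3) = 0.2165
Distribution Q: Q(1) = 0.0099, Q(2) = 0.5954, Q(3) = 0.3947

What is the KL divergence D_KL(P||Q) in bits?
2.0932 bits

D_KL(P||Q) = Σ P(x) log₂(P(x)/Q(x))

Computing term by term:
  P(1)·log₂(P(1)/Q(1)) = 0.4628·log₂(0.4628/0.0099) = 2.56707
  P(2)·log₂(P(2)/Q(2)) = 0.3207·log₂(0.3207/0.5954) = -0.28627
  P(3)·log₂(P(3)/Q(3)) = 0.2165·log₂(0.2165/0.3947) = -0.18757

D_KL(P||Q) = 2.56707 - 0.28627 - 0.18757 = 2.09323 ≈ 2.0932 bits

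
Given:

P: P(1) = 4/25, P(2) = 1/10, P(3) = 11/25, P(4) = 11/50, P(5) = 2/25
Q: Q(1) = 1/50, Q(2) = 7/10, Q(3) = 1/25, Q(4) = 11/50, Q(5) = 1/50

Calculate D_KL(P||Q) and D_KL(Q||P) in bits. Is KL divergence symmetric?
D_KL(P||Q) = 1.8814 bits, D_KL(Q||P) = 1.7268 bits. No, KL divergence is not symmetric.

D_KL(P||Q) = Σ P(x) log₂(P(x)/Q(x))

Computing term by term:
  P(1)·log₂(P(1)/Q(1)) = (4/25)·log₂((4/25)/(1/50)) = 0.48000
  P(2)·log₂(P(2)/Q(2)) = (1/10)·log₂((1/10)/(7/10)) = -0.28074
  P(3)·log₂(P(3)/Q(3)) = (11/25)·log₂((11/25)/(1/25)) = 1.52215
  P(4)·log₂(P(4)/Q(4)) = (11/50)·log₂((11/50)/(11/50)) = 0.00000
  P(5)·log₂(P(5)/Q(5)) = (2/25)·log₂((2/25)/(1/50)) = 0.16000

D_KL(P||Q) = 0.48000 - 0.28074 + 1.52215 + 0.00000 + 0.16000 = 1.88141 ≈ 1.8814 bits

D_KL(Q||P) = Σ Q(x) log₂(Q(x)/P(x))

Computing term by term:
  Q(1)·log₂(Q(1)/P(1)) = (1/50)·log₂((1/50)/(4/25)) = -0.06000
  Q(2)·log₂(Q(2)/P(2)) = (7/10)·log₂((7/10)/(1/10)) = 1.96515
  Q(3)·log₂(Q(3)/P(3)) = (1/25)·log₂((1/25)/(11/25)) = -0.13838
  Q(4)·log₂(Q(4)/P(4)) = (11/50)·log₂((11/50)/(11/50)) = 0.00000
  Q(5)·log₂(Q(5)/P(5)) = (1/50)·log₂((1/50)/(2/25)) = -0.04000

D_KL(Q||P) = -0.06000 + 1.96515 - 0.13838 + 0.00000 - 0.04000 = 1.72677 ≈ 1.7268 bits

These are NOT equal (difference: 0.1546 bits). KL divergence is asymmetric: D_KL(P||Q) ≠ D_KL(Q||P) in general.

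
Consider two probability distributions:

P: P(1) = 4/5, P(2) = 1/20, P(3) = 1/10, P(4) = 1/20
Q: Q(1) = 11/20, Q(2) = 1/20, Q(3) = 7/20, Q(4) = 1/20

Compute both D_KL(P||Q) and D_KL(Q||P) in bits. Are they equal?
D_KL(P||Q) = 0.2517 bits, D_KL(Q||P) = 0.3353 bits. No, they are not equal.

D_KL(P||Q) = Σ P(x) log₂(P(x)/Q(x))

Computing term by term:
  P(1)·log₂(P(1)/Q(1)) = (4/5)·log₂((4/5)/(11/20)) = 0.43245
  P(2)·log₂(P(2)/Q(2)) = (1/20)·log₂((1/20)/(1/20)) = 0.00000
  P(3)·log₂(P(3)/Q(3)) = (1/10)·log₂((1/10)/(7/20)) = -0.18074
  P(4)·log₂(P(4)/Q(4)) = (1/20)·log₂((1/20)/(1/20)) = 0.00000

D_KL(P||Q) = 0.43245 + 0.00000 - 0.18074 + 0.00000 = 0.25171 ≈ 0.2517 bits

D_KL(Q||P) = Σ Q(x) log₂(Q(x)/P(x))

Computing term by term:
  Q(1)·log₂(Q(1)/P(1)) = (11/20)·log₂((11/20)/(4/5)) = -0.29731
  Q(2)·log₂(Q(2)/P(2)) = (1/20)·log₂((1/20)/(1/20)) = 0.00000
  Q(3)·log₂(Q(3)/P(3)) = (7/20)·log₂((7/20)/(1/10)) = 0.63257
  Q(4)·log₂(Q(4)/P(4)) = (1/20)·log₂((1/20)/(1/20)) = 0.00000

D_KL(Q||P) = -0.29731 + 0.00000 + 0.63257 + 0.00000 = 0.33526 ≈ 0.3353 bits

These are NOT equal (difference: 0.0836 bits). KL divergence is asymmetric: D_KL(P||Q) ≠ D_KL(Q||P) in general.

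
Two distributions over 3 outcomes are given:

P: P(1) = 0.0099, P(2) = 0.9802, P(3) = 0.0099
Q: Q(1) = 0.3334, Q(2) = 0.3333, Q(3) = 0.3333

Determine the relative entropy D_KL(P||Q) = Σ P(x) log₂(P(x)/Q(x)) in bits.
1.4250 bits

D_KL(P||Q) = Σ P(x) log₂(P(x)/Q(x))

Computing term by term:
  P(1)·log₂(P(1)/Q(1)) = 0.0099·log₂(0.0099/0.3334) = -0.05023
  P(2)·log₂(P(2)/Q(2)) = 0.9802·log₂(0.9802/0.3333) = 1.52544
  P(3)·log₂(P(3)/Q(3)) = 0.0099·log₂(0.0099/0.3333) = -0.05023

D_KL(P||Q) = -0.05023 + 1.52544 - 0.05023 = 1.42498 ≈ 1.4250 bits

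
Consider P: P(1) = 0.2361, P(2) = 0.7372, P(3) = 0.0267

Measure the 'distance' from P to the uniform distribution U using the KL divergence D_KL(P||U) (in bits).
0.6294 bits

U(i) = 1/3 for all i

D_KL(P||U) = Σ P(x) log₂(P(x) / (1/3))
           = Σ P(x) log₂(P(x)) + log₂(3)
           = log₂(3) - H(P)

H(P) = -Σ P(x) log₂(P(x)):
  -P(1)·log₂(P(1)) = -(0.2361)·log₂(0.2361) = 0.49169
  -P(2)·log₂(P(2)) = -(0.7372)·log₂(0.7372) = 0.32427
  -P(3)·log₂(P(3)) = -(0.0267)·log₂(0.0267) = 0.13956
H(P) = 0.49169 + 0.32427 + 0.13956 = 0.95552 bits

log₂(3) = 1.58496 bits

D_KL(P||U) = 1.58496 - 0.95552 = 0.62944 ≈ 0.6294 bits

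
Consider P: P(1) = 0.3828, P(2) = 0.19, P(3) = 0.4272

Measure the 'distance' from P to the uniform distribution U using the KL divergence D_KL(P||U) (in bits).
0.0752 bits

U(i) = 1/3 for all i

D_KL(P||U) = Σ P(x) log₂(P(x) / (1/3))
           = Σ P(x) log₂(P(x)) + log₂(3)
           = log₂(3) - H(P)

H(P) = -Σ P(x) log₂(P(x)):
  -P(1)·log₂(P(1)) = -(0.3828)·log₂(0.3828) = 0.53031
  -P(2)·log₂(P(2)) = -(0.19)·log₂(0.19) = 0.45523
  -P(3)·log₂(P(3)) = -(0.4272)·log₂(0.4272) = 0.52418
H(P) = 0.53031 + 0.45523 + 0.52418 = 1.50972 bits

log₂(3) = 1.58496 bits

D_KL(P||U) = 1.58496 - 1.50972 = 0.07524 ≈ 0.0752 bits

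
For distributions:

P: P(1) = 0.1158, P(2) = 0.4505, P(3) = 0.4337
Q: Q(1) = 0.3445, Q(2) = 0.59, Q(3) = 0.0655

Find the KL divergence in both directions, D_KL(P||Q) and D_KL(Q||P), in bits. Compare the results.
D_KL(P||Q) = 0.8253 bits, D_KL(Q||P) = 0.5928 bits. D_KL(P||Q) is larger than D_KL(Q||P) by 0.2325 bits; the two directions differ.

D_KL(P||Q) = Σ P(x) log₂(P(x)/Q(x))

Computing term by term:
  P(1)·log₂(P(1)/Q(1)) = 0.1158·log₂(0.1158/0.3445) = -0.18214
  P(2)·log₂(P(2)/Q(2)) = 0.4505·log₂(0.4505/0.59) = -0.17533
  P(3)·log₂(P(3)/Q(3)) = 0.4337·log₂(0.4337/0.0655) = 1.18276

D_KL(P||Q) = -0.18214 - 0.17533 + 1.18276 = 0.82529 ≈ 0.8253 bits

D_KL(Q||P) = Σ Q(x) log₂(Q(x)/P(x))

Computing term by term:
  Q(1)·log₂(Q(1)/P(1)) = 0.3445·log₂(0.3445/0.1158) = 0.54185
  Q(2)·log₂(Q(2)/P(2)) = 0.59·log₂(0.59/0.4505) = 0.22962
  Q(3)·log₂(Q(3)/P(3)) = 0.0655·log₂(0.0655/0.4337) = -0.17863

D_KL(Q||P) = 0.54185 + 0.22962 - 0.17863 = 0.59284 ≈ 0.5928 bits

These are NOT equal (difference: 0.2325 bits). KL divergence is asymmetric: D_KL(P||Q) ≠ D_KL(Q||P) in general.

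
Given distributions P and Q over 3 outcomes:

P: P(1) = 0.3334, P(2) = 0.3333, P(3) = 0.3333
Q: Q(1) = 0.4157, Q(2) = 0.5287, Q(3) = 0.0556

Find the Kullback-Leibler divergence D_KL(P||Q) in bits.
0.5332 bits

D_KL(P||Q) = Σ P(x) log₂(P(x)/Q(x))

Computing term by term:
  P(1)·log₂(P(1)/Q(1)) = 0.3334·log₂(0.3334/0.4157) = -0.10612
  P(2)·log₂(P(2)/Q(2)) = 0.3333·log₂(0.3333/0.5287) = -0.22185
  P(3)·log₂(P(3)/Q(3)) = 0.3333·log₂(0.3333/0.0556) = 0.86114

D_KL(P||Q) = -0.10612 - 0.22185 + 0.86114 = 0.53317 ≈ 0.5332 bits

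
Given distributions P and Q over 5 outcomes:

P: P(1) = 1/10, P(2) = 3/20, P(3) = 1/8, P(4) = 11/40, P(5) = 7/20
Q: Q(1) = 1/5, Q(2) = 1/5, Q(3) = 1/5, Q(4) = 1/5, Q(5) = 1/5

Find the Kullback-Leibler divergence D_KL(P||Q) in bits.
0.1619 bits

D_KL(P||Q) = Σ P(x) log₂(P(x)/Q(x))

Computing term by term:
  P(1)·log₂(P(1)/Q(1)) = (1/10)·log₂((1/10)/(1/5)) = -0.10000
  P(2)·log₂(P(2)/Q(2)) = (3/20)·log₂((3/20)/(1/5)) = -0.06226
  P(3)·log₂(P(3)/Q(3)) = (1/8)·log₂((1/8)/(1/5)) = -0.08476
  P(4)·log₂(P(4)/Q(4)) = (11/40)·log₂((11/40)/(1/5)) = 0.12634
  P(5)·log₂(P(5)/Q(5)) = (7/20)·log₂((7/20)/(1/5)) = 0.28257

D_KL(P||Q) = -0.10000 - 0.06226 - 0.08476 + 0.12634 + 0.28257 = 0.16189 ≈ 0.1619 bits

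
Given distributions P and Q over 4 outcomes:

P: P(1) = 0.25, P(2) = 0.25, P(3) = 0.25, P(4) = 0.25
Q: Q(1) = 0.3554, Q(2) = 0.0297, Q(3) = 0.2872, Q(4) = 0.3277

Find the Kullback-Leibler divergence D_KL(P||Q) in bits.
0.4938 bits

D_KL(P||Q) = Σ P(x) log₂(P(x)/Q(x))

Computing term by term:
  P(1)·log₂(P(1)/Q(1)) = 0.25·log₂(0.25/0.3554) = -0.12688
  P(2)·log₂(P(2)/Q(2)) = 0.25·log₂(0.25/0.0297) = 0.76835
  P(3)·log₂(P(3)/Q(3)) = 0.25·log₂(0.25/0.2872) = -0.05003
  P(4)·log₂(P(4)/Q(4)) = 0.25·log₂(0.25/0.3277) = -0.09761

D_KL(P||Q) = -0.12688 + 0.76835 - 0.05003 - 0.09761 = 0.49383 ≈ 0.4938 bits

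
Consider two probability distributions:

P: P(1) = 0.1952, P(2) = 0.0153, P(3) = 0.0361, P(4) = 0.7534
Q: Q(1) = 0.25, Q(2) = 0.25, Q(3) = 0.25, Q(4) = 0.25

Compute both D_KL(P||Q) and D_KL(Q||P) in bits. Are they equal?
D_KL(P||Q) = 0.9669 bits, D_KL(Q||P) = 1.3969 bits. No, they are not equal.

D_KL(P||Q) = Σ P(x) log₂(P(x)/Q(x))

Computing term by term:
  P(1)·log₂(P(1)/Q(1)) = 0.1952·log₂(0.1952/0.25) = -0.06968
  P(2)·log₂(P(2)/Q(2)) = 0.0153·log₂(0.0153/0.25) = -0.06166
  P(3)·log₂(P(3)/Q(3)) = 0.0361·log₂(0.0361/0.25) = -0.10079
  P(4)·log₂(P(4)/Q(4)) = 0.7534·log₂(0.7534/0.25) = 1.19903

D_KL(P||Q) = -0.06968 - 0.06166 - 0.10079 + 1.19903 = 0.96690 ≈ 0.9669 bits

D_KL(Q||P) = Σ Q(x) log₂(Q(x)/P(x))

Computing term by term:
  Q(1)·log₂(Q(1)/P(1)) = 0.25·log₂(0.25/0.1952) = 0.08924
  Q(2)·log₂(Q(2)/P(2)) = 0.25·log₂(0.25/0.0153) = 1.00758
  Q(3)·log₂(Q(3)/P(3)) = 0.25·log₂(0.25/0.0361) = 0.69796
  Q(4)·log₂(Q(4)/P(4)) = 0.25·log₂(0.25/0.7534) = -0.39787

D_KL(Q||P) = 0.08924 + 1.00758 + 0.69796 - 0.39787 = 1.39691 ≈ 1.3969 bits

These are NOT equal (difference: 0.4300 bits). KL divergence is asymmetric: D_KL(P||Q) ≠ D_KL(Q||P) in general.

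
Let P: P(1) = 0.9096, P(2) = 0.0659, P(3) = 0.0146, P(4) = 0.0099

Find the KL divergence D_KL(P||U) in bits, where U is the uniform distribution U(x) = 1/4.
1.4622 bits

U(i) = 1/4 for all i

D_KL(P||U) = Σ P(x) log₂(P(x) / (1/4))
           = Σ P(x) log₂(P(x)) + log₂(4)
           = log₂(4) - H(P)

H(P) = -Σ P(x) log₂(P(x)):
  -P(1)·log₂(P(1)) = -(0.9096)·log₂(0.9096) = 0.12434
  -P(2)·log₂(P(2)) = -(0.0659)·log₂(0.0659) = 0.25856
  -P(3)·log₂(P(3)) = -(0.0146)·log₂(0.0146) = 0.08903
  -P(4)·log₂(P(4)) = -(0.0099)·log₂(0.0099) = 0.06592
H(P) = 0.12434 + 0.25856 + 0.08903 + 0.06592 = 0.53785 bits

log₂(4) = 2.00000 bits

D_KL(P||U) = 2.00000 - 0.53785 = 1.46215 ≈ 1.4622 bits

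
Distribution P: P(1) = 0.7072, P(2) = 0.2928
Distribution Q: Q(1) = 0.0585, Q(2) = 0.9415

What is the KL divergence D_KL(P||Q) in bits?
2.0494 bits

D_KL(P||Q) = Σ P(x) log₂(P(x)/Q(x))

Computing term by term:
  P(1)·log₂(P(1)/Q(1)) = 0.7072·log₂(0.7072/0.0585) = 2.54282
  P(2)·log₂(P(2)/Q(2)) = 0.2928·log₂(0.2928/0.9415) = -0.49338

D_KL(P||Q) = 2.54282 - 0.49338 = 2.04944 ≈ 2.0494 bits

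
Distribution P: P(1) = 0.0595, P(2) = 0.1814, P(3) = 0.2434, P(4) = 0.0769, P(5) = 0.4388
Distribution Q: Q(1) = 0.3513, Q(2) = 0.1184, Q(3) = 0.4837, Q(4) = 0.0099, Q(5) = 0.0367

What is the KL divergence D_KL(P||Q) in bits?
1.5163 bits

D_KL(P||Q) = Σ P(x) log₂(P(x)/Q(x))

Computing term by term:
  P(1)·log₂(P(1)/Q(1)) = 0.0595·log₂(0.0595/0.3513) = -0.15242
  P(2)·log₂(P(2)/Q(2)) = 0.1814·log₂(0.1814/0.1184) = 0.11165
  P(3)·log₂(P(3)/Q(3)) = 0.2434·log₂(0.2434/0.4837) = -0.24116
  P(4)·log₂(P(4)/Q(4)) = 0.0769·log₂(0.0769/0.0099) = 0.22743
  P(5)·log₂(P(5)/Q(5)) = 0.4388·log₂(0.4388/0.0367) = 1.57078

D_KL(P||Q) = -0.15242 + 0.11165 - 0.24116 + 0.22743 + 1.57078 = 1.51628 ≈ 1.5163 bits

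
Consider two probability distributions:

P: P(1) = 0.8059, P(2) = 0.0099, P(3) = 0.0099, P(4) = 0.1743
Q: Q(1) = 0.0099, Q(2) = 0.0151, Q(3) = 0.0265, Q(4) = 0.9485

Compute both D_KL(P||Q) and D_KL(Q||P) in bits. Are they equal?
D_KL(P||Q) = 4.6690 bits, D_KL(Q||P) = 2.3022 bits. No, they are not equal.

D_KL(P||Q) = Σ P(x) log₂(P(x)/Q(x))

Computing term by term:
  P(1)·log₂(P(1)/Q(1)) = 0.8059·log₂(0.8059/0.0099) = 5.11507
  P(2)·log₂(P(2)/Q(2)) = 0.0099·log₂(0.0099/0.0151) = -0.00603
  P(3)·log₂(P(3)/Q(3)) = 0.0099·log₂(0.0099/0.0265) = -0.01406
  P(4)·log₂(P(4)/Q(4)) = 0.1743·log₂(0.1743/0.9485) = -0.42600

D_KL(P||Q) = 5.11507 - 0.00603 - 0.01406 - 0.42600 = 4.66898 ≈ 4.6690 bits

D_KL(Q||P) = Σ Q(x) log₂(Q(x)/P(x))

Computing term by term:
  Q(1)·log₂(Q(1)/P(1)) = 0.0099·log₂(0.0099/0.8059) = -0.06284
  Q(2)·log₂(Q(2)/P(2)) = 0.0151·log₂(0.0151/0.0099) = 0.00920
  Q(3)·log₂(Q(3)/P(3)) = 0.0265·log₂(0.0265/0.0099) = 0.03764
  Q(4)·log₂(Q(4)/P(4)) = 0.9485·log₂(0.9485/0.1743) = 2.31821

D_KL(Q||P) = -0.06284 + 0.00920 + 0.03764 + 2.31821 = 2.30221 ≈ 2.3022 bits

These are NOT equal (difference: 2.3668 bits). KL divergence is asymmetric: D_KL(P||Q) ≠ D_KL(Q||P) in general.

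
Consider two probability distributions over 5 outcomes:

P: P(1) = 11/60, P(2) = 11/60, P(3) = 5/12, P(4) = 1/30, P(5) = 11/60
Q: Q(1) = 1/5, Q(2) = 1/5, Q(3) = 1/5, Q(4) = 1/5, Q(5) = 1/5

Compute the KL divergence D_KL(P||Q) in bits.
0.2860 bits

D_KL(P||Q) = Σ P(x) log₂(P(x)/Q(x))

Computing term by term:
  P(1)·log₂(P(1)/Q(1)) = (11/60)·log₂((11/60)/(1/5)) = -0.02301
  P(2)·log₂(P(2)/Q(2)) = (11/60)·log₂((11/60)/(1/5)) = -0.02301
  P(3)·log₂(P(3)/Q(3)) = (5/12)·log₂((5/12)/(1/5)) = 0.44121
  P(4)·log₂(P(4)/Q(4)) = (1/30)·log₂((1/30)/(1/5)) = -0.08617
  P(5)·log₂(P(5)/Q(5)) = (11/60)·log₂((11/60)/(1/5)) = -0.02301

D_KL(P||Q) = -0.02301 - 0.02301 + 0.44121 - 0.08617 - 0.02301 = 0.28601 ≈ 0.2860 bits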